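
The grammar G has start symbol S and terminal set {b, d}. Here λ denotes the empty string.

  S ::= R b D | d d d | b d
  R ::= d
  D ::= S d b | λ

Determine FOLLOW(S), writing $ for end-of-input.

FIRST(R): from R::=d we get {d}. So FIRST(R) = {d}.
FIRST(S): from S::=R b D we get {d}; from S::=d d d we get {d}; from S::=b d we get {b}. So FIRST(S) = {b, d}.
FIRST(D): from D::=S d b we get {b, d}; from D::=λ we get {λ}. So FIRST(D) = {λ, b, d}.
FOLLOW(S) includes $ since S is the start symbol.
FOLLOW(S): in D::=S d b, S is followed by d b with FIRST {d}. Thus FOLLOW(S) = {$, d}.
FOLLOW(R): in S::=R b D, R is followed by b D with FIRST {b}. Thus FOLLOW(R) = {b}.
FOLLOW(D): in S::=R b D, the suffix after D is empty, so FOLLOW(D) ⊇ FOLLOW(S) = {$, d}. Thus FOLLOW(D) = {$, d}.

{$, d}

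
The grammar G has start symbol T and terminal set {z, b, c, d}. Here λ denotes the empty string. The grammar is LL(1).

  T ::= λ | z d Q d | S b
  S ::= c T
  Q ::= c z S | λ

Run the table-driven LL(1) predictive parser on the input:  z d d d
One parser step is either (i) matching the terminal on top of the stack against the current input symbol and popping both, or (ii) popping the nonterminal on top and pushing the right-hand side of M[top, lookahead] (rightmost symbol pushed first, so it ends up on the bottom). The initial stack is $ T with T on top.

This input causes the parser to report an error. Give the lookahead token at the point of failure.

step 1: stack=$ T  input=z d d d $  — expand T ::= z d Q d
step 2: stack=$ d Q d z  input=z d d d $  — match z
step 3: stack=$ d Q d  input=d d d $  — match d
step 4: stack=$ d Q  input=d d $  — expand Q ::= λ
step 5: stack=$ d  input=d d $  — match d
step 6: stack=$  input=d $  — error: stack empty but input remains

d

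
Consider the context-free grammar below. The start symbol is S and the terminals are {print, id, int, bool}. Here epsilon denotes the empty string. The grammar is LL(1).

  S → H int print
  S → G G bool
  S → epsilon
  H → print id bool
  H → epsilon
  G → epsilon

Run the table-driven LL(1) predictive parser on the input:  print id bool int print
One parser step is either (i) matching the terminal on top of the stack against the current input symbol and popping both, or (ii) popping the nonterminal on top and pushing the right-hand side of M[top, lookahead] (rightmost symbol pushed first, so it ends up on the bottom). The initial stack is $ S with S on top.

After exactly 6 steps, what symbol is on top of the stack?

     Stack                      Input                      Action
  1  $ S                        print id bool int print $  expand S → H int print
  2  $ print int H              print id bool int print $  expand H → print id bool
  3  $ print int bool id print  print id bool int print $  match print
  4  $ print int bool id        id bool int print $        match id
  5  $ print int bool           bool int print $           match bool
  6  $ print int                int print $                match int
Stack after step 6: $ print (top = print).

print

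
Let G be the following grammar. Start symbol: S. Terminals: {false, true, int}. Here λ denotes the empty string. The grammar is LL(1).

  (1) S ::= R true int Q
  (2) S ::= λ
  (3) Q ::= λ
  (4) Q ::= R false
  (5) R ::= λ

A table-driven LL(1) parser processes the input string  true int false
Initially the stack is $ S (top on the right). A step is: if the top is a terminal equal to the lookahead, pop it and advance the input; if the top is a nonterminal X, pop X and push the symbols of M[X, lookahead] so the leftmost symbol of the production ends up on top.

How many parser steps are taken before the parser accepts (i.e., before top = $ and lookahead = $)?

step 1: stack=$ S  input=true int false $  — expand S ::= R true int Q
step 2: stack=$ Q int true R  input=true int false $  — expand R ::= λ
step 3: stack=$ Q int true  input=true int false $  — match true
step 4: stack=$ Q int  input=int false $  — match int
step 5: stack=$ Q  input=false $  — expand Q ::= R false
step 6: stack=$ false R  input=false $  — expand R ::= λ
step 7: stack=$ false  input=false $  — match false
Accept reached after 7 steps.

7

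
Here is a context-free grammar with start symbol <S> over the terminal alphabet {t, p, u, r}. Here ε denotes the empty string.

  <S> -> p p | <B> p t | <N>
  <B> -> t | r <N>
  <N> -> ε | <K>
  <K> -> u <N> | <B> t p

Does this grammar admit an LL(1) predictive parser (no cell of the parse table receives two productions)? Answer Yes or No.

No

FIRST(<S>) = {ε, p, r, t, u}
FIRST(<B>) = {r, t}
FIRST(<N>) = {ε, r, t, u}
FIRST(<K>) = {r, t, u}
FOLLOW(<S>) = {$}
FOLLOW(<B>) = {p, t}
FOLLOW(<N>) = {$, p, t}
FOLLOW(<K>) = {$, p, t}
Cell M[<N>, t] receives both <N> -> ε and <N> -> <K> — the grammar is not LL(1).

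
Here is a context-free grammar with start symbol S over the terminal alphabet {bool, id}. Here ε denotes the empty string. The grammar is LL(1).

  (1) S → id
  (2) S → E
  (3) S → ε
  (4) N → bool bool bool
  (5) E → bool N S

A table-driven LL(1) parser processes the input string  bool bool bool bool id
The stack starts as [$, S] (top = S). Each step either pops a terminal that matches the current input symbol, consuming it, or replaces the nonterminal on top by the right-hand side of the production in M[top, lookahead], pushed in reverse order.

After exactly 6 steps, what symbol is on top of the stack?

step 1: stack=$ S  input=bool bool bool bool id $  — expand S → E
step 2: stack=$ E  input=bool bool bool bool id $  — expand E → bool N S
step 3: stack=$ S N bool  input=bool bool bool bool id $  — match bool
step 4: stack=$ S N  input=bool bool bool id $  — expand N → bool bool bool
step 5: stack=$ S bool bool bool  input=bool bool bool id $  — match bool
step 6: stack=$ S bool bool  input=bool bool id $  — match bool
Stack after step 6: $ S bool (top = bool).

bool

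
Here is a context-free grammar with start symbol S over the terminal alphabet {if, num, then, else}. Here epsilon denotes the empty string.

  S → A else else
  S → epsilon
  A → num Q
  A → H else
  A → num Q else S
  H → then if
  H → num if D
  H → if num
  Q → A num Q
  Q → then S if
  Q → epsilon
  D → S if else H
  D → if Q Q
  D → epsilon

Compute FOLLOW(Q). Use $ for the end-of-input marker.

{else, if, num, then}

FIRST(H) = {if, num, then}
FIRST(A) = {if, num, then}  (via H else)
FIRST(S) = {epsilon, if, num, then}  (via A else else)
FIRST(Q) = {epsilon, if, num, then}  (via A num Q)
FIRST(D) = {epsilon, if, num, then}  (via S if else H)
FOLLOW(S) includes $ since S is the start symbol.
FOLLOW(A): in S→A else else, A is followed by else else with FIRST {else}; in Q→A num Q, A is followed by num Q with FIRST {num}. Thus FOLLOW(A) = {else, num}.
FOLLOW(S): in A→num Q else S, the suffix after S is empty, so FOLLOW(S) ⊇ FOLLOW(A) = {else, num}; in Q→then S if, S is followed by if with FIRST {if}; in D→S if else H, S is followed by if else H with FIRST {if}. Thus FOLLOW(S) = {$, else, if, num}.
FOLLOW(H): in A→H else, H is followed by else with FIRST {else}; in D→S if else H, the suffix after H is empty, so FOLLOW(H) ⊇ FOLLOW(D) = {else}. Thus FOLLOW(H) = {else}.
FOLLOW(D): in H→num if D, the suffix after D is empty, so FOLLOW(D) ⊇ FOLLOW(H) = {else}. Thus FOLLOW(D) = {else}.
FOLLOW(Q): in A→num Q, the suffix after Q is empty, so FOLLOW(Q) ⊇ FOLLOW(A) = {else, num}; in A→num Q else S, Q is followed by else S with FIRST {else}; in Q→A num Q, the suffix after Q is empty (adds nothing new); in D→if Q Q (occurrence 1), Q is followed by Q with FIRST {epsilon, if, num, then}; in D→if Q Q (occurrence 1), the suffix after Q is nullable, so FOLLOW(Q) ⊇ FOLLOW(D) = {else}; in D→if Q Q (occurrence 2), the suffix after Q is empty, so FOLLOW(Q) ⊇ FOLLOW(D) = {else}. Thus FOLLOW(Q) = {else, if, num, then}.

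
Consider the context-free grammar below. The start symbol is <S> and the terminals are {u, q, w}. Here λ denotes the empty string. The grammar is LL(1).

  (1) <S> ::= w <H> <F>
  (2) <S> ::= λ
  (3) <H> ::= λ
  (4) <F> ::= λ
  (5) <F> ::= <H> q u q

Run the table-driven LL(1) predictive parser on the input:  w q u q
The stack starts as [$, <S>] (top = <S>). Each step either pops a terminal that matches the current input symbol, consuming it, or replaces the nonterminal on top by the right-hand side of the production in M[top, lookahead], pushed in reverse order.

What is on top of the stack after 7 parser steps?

     Stack        Input      Action
  1  $ <S>        w q u q $  expand <S> ::= w <H> <F>
  2  $ <F> <H> w  w q u q $  match w
  3  $ <F> <H>    q u q $    expand <H> ::= λ
  4  $ <F>        q u q $    expand <F> ::= <H> q u q
  5  $ q u q <H>  q u q $    expand <H> ::= λ
  6  $ q u q      q u q $    match q
  7  $ q u        u q $      match u
Stack after step 7: $ q (top = q).

q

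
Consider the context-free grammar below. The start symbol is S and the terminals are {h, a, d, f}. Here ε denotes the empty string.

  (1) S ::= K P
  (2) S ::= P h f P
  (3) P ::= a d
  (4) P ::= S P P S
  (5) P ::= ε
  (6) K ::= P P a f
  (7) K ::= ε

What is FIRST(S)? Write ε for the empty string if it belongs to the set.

FIRST(S): from S::=K P we get {ε, a, h}; from S::=P h f P we get {a, h}. So FIRST(S) = {ε, a, h}.
FIRST(P): from P::=a d we get {a}; from P::=S P P S we get {ε, a, h}; from P::=ε we get {ε}. So FIRST(P) = {ε, a, h}.
FIRST(K): from K::=P P a f we get {a, h}; from K::=ε we get {ε}. So FIRST(K) = {ε, a, h}.

{ε, a, h}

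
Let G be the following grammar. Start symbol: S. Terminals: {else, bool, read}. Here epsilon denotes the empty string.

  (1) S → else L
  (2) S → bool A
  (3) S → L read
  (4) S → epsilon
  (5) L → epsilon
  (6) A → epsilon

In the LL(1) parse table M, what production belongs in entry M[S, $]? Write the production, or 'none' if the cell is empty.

S → epsilon

FIRST(L): from L→epsilon we get {epsilon}. So FIRST(L) = {epsilon}.
FIRST(A): from A→epsilon we get {epsilon}. So FIRST(A) = {epsilon}.
FIRST(S): from S→else L we get {else}; from S→bool A we get {bool}; from S→L read we get {read}; from S→epsilon we get {epsilon}. So FIRST(S) = {epsilon, bool, else, read}.
FOLLOW(S) includes $ since S is the start symbol.
FOLLOW(S): S appears on no right-hand side. Thus FOLLOW(S) = {$}.
For S → else L: FIRST(else L) = {else}, so it goes in M[S, t] for t ∈ {else}.
For S → bool A: FIRST(bool A) = {bool}, so it goes in M[S, t] for t ∈ {bool}.
For S → L read: FIRST(L read) = {read}, so it goes in M[S, t] for t ∈ {read}.
For S → epsilon: FIRST(epsilon) = {epsilon}, so it goes in M[S, t] for t ∈ {}; since epsilon ∈ FIRST, also for every t ∈ FOLLOW(S) = {$}.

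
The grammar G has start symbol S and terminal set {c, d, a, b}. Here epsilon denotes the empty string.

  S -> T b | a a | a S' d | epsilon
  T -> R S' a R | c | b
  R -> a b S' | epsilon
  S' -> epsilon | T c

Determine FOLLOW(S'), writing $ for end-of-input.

FIRST(R): from R->a b S' we get {a}; from R->epsilon we get {epsilon}. So FIRST(R) = {epsilon, a}.
FIRST(S): from S->T b we get {a, b, c}; from S->a a we get {a}; from S->a S' d we get {a}; from S->epsilon we get {epsilon}. So FIRST(S) = {epsilon, a, b, c}.
FIRST(T): from T->R S' a R we get {a, b, c}; from T->c we get {c}; from T->b we get {b}. So FIRST(T) = {a, b, c}.
FIRST(S'): from S'->epsilon we get {epsilon}; from S'->T c we get {a, b, c}. So FIRST(S') = {epsilon, a, b, c}.
FOLLOW(S) includes $ since S is the start symbol.
FOLLOW(S): S appears on no right-hand side. Thus FOLLOW(S) = {$}.
FOLLOW(T): in S->T b, T is followed by b with FIRST {b}; in S'->T c, T is followed by c with FIRST {c}. Thus FOLLOW(T) = {b, c}.
FOLLOW(R): in T->R S' a R (occurrence 1), R is followed by S' a R with FIRST {a, b, c}; in T->R S' a R (occurrence 2), the suffix after R is empty, so FOLLOW(R) ⊇ FOLLOW(T) = {b, c}. Thus FOLLOW(R) = {a, b, c}.
FOLLOW(S'): in S->a S' d, S' is followed by d with FIRST {d}; in T->R S' a R, S' is followed by a R with FIRST {a}; in R->a b S', the suffix after S' is empty, so FOLLOW(S') ⊇ FOLLOW(R) = {a, b, c}. Thus FOLLOW(S') = {a, b, c, d}.

{a, b, c, d}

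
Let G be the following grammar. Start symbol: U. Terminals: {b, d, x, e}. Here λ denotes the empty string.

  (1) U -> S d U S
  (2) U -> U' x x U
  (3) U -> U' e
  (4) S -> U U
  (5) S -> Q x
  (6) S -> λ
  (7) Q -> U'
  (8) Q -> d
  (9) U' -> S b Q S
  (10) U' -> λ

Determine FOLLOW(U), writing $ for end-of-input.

FIRST(U) = {b, d, e, x}  (via S d U S, U' x x U, U' e)
FIRST(S) = {λ, b, d, e, x}  (via U U, Q x)
FIRST(U') = {λ, b, d, e, x}  (via S b Q S)
FIRST(Q) = {λ, b, d, e, x}  (via U')
FOLLOW(U) includes $ since U is the start symbol.
FOLLOW(U): in U->S d U S, U is followed by S with FIRST {λ, b, d, e, x}; in U->S d U S, the suffix after U is nullable (adds nothing new); in U->U' x x U, the suffix after U is empty (adds nothing new); in S->U U (occurrence 1), U is followed by U with FIRST {b, d, e, x}; in S->U U (occurrence 2), the suffix after U is empty, so FOLLOW(U) ⊇ FOLLOW(S) = {$, b, d, e, x}. Thus FOLLOW(U) = {$, b, d, e, x}.
FOLLOW(S): in U->S d U S (occurrence 1), S is followed by d U S with FIRST {d}; in U->S d U S (occurrence 2), the suffix after S is empty, so FOLLOW(S) ⊇ FOLLOW(U) = {$, b, d, e, x}; in U'->S b Q S (occurrence 1), S is followed by b Q S with FIRST {b}; in U'->S b Q S (occurrence 2), the suffix after S is empty, so FOLLOW(S) ⊇ FOLLOW(U') = {b, d, e, x}. Thus FOLLOW(S) = {$, b, d, e, x}.
FOLLOW(Q): in S->Q x, Q is followed by x with FIRST {x}; in U'->S b Q S, Q is followed by S with FIRST {λ, b, d, e, x}; in U'->S b Q S, the suffix after Q is nullable, so FOLLOW(Q) ⊇ FOLLOW(U') = {b, d, e, x}. Thus FOLLOW(Q) = {b, d, e, x}.
FOLLOW(U'): in U->U' x x U, U' is followed by x x U with FIRST {x}; in U->U' e, U' is followed by e with FIRST {e}; in Q->U', the suffix after U' is empty, so FOLLOW(U') ⊇ FOLLOW(Q) = {b, d, e, x}. Thus FOLLOW(U') = {b, d, e, x}.

{$, b, d, e, x}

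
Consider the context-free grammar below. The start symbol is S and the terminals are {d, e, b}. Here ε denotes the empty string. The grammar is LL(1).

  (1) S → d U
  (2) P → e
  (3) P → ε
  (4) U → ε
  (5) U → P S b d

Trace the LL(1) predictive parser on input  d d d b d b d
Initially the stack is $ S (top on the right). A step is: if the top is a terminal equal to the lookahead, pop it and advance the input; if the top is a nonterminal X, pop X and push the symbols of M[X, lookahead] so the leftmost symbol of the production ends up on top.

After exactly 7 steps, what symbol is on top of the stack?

step 1: stack=$ S  input=d d d b d b d $  — expand S → d U
step 2: stack=$ U d  input=d d d b d b d $  — match d
step 3: stack=$ U  input=d d b d b d $  — expand U → P S b d
step 4: stack=$ d b S P  input=d d b d b d $  — expand P → ε
step 5: stack=$ d b S  input=d d b d b d $  — expand S → d U
step 6: stack=$ d b U d  input=d d b d b d $  — match d
step 7: stack=$ d b U  input=d b d b d $  — expand U → P S b d
Stack after step 7: $ d b d b S P (top = P).

P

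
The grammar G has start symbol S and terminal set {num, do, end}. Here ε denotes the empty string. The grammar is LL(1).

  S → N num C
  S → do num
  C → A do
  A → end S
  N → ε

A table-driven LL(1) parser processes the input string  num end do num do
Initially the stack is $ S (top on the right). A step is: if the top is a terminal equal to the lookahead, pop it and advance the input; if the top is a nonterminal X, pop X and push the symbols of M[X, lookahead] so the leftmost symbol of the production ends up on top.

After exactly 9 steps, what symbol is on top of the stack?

do

step 1: stack=$ S  input=num end do num do $  — expand S → N num C
step 2: stack=$ C num N  input=num end do num do $  — expand N → ε
step 3: stack=$ C num  input=num end do num do $  — match num
step 4: stack=$ C  input=end do num do $  — expand C → A do
step 5: stack=$ do A  input=end do num do $  — expand A → end S
step 6: stack=$ do S end  input=end do num do $  — match end
step 7: stack=$ do S  input=do num do $  — expand S → do num
step 8: stack=$ do num do  input=do num do $  — match do
step 9: stack=$ do num  input=num do $  — match num
Stack after step 9: $ do (top = do).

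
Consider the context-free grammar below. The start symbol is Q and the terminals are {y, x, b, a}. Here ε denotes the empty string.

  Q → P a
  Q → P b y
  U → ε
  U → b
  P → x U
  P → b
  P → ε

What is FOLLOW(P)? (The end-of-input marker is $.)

{a, b}

FIRST(U): from U→ε we get {ε}; from U→b we get {b}. So FIRST(U) = {ε, b}.
FIRST(P): from P→x U we get {x}; from P→b we get {b}; from P→ε we get {ε}. So FIRST(P) = {ε, b, x}.
FIRST(Q): from Q→P a we get {a, b, x}; from Q→P b y we get {b, x}. So FIRST(Q) = {a, b, x}.
FOLLOW(Q) includes $ since Q is the start symbol.
FOLLOW(Q): Q appears on no right-hand side. Thus FOLLOW(Q) = {$}.
FOLLOW(P): in Q→P a, P is followed by a with FIRST {a}; in Q→P b y, P is followed by b y with FIRST {b}. Thus FOLLOW(P) = {a, b}.
FOLLOW(U): in P→x U, the suffix after U is empty, so FOLLOW(U) ⊇ FOLLOW(P) = {a, b}. Thus FOLLOW(U) = {a, b}.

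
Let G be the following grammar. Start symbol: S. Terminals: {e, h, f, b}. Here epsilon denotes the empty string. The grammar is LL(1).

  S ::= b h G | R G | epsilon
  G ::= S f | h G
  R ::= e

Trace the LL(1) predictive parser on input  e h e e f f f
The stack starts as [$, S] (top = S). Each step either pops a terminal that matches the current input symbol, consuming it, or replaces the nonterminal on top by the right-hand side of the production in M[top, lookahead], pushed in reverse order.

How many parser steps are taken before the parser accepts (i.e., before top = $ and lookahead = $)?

18

      Stack      Input            Action
   1  $ S        e h e e f f f $  expand S ::= R G
   2  $ G R      e h e e f f f $  expand R ::= e
   3  $ G e      e h e e f f f $  match e
   4  $ G        h e e f f f $    expand G ::= h G
   5  $ G h      h e e f f f $    match h
   6  $ G        e e f f f $      expand G ::= S f
   7  $ f S      e e f f f $      expand S ::= R G
   8  $ f G R    e e f f f $      expand R ::= e
   9  $ f G e    e e f f f $      match e
  10  $ f G      e f f f $        expand G ::= S f
  11  $ f f S    e f f f $        expand S ::= R G
  12  $ f f G R  e f f f $        expand R ::= e
  13  $ f f G e  e f f f $        match e
  14  $ f f G    f f f $          expand G ::= S f
  15  $ f f f S  f f f $          expand S ::= epsilon
  16  $ f f f    f f f $          match f
  17  $ f f      f f $            match f
  18  $ f        f $              match f
Accept reached after 18 steps.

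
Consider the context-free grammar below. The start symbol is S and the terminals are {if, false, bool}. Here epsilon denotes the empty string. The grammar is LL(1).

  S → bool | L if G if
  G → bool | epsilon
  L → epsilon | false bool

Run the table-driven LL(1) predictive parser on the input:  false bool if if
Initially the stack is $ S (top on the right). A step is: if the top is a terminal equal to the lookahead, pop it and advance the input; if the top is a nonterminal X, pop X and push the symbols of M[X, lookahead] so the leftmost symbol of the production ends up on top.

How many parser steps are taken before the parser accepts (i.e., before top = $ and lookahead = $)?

7

step 1: stack=$ S  input=false bool if if $  — expand S → L if G if
step 2: stack=$ if G if L  input=false bool if if $  — expand L → false bool
step 3: stack=$ if G if bool false  input=false bool if if $  — match false
step 4: stack=$ if G if bool  input=bool if if $  — match bool
step 5: stack=$ if G if  input=if if $  — match if
step 6: stack=$ if G  input=if $  — expand G → epsilon
step 7: stack=$ if  input=if $  — match if
Accept reached after 7 steps.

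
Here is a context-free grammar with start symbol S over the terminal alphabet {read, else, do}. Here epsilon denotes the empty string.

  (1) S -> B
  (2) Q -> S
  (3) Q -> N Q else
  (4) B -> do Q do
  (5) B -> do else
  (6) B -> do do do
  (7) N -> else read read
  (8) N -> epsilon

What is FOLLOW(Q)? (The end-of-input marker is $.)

FIRST(B) = {do}
FIRST(N) = {epsilon, else}
FIRST(S) = {do}  (via B)
FIRST(Q) = {do, else}  (via S, N Q else)
FOLLOW(S) includes $ since S is the start symbol.
FOLLOW(Q): in Q->N Q else, Q is followed by else with FIRST {else}; in B->do Q do, Q is followed by do with FIRST {do}. Thus FOLLOW(Q) = {do, else}.
FOLLOW(S): in Q->S, the suffix after S is empty, so FOLLOW(S) ⊇ FOLLOW(Q) = {do, else}. Thus FOLLOW(S) = {$, do, else}.
FOLLOW(B): in S->B, the suffix after B is empty, so FOLLOW(B) ⊇ FOLLOW(S) = {$, do, else}. Thus FOLLOW(B) = {$, do, else}.
FOLLOW(N): in Q->N Q else, N is followed by Q else with FIRST {do, else}. Thus FOLLOW(N) = {do, else}.

{do, else}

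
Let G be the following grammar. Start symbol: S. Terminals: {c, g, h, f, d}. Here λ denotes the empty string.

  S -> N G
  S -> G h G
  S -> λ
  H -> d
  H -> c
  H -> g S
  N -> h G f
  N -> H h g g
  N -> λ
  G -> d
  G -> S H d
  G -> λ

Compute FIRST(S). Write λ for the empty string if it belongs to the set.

FIRST(H): from H->d we get {d}; from H->c we get {c}; from H->g S we get {g}. So FIRST(H) = {c, d, g}.
FIRST(N): from N->h G f we get {h}; from N->H h g g we get {c, d, g}; from N->λ we get {λ}. So FIRST(N) = {λ, c, d, g, h}.
FIRST(S): from S->N G we get {λ, c, d, g, h}; from S->G h G we get {c, d, g, h}; from S->λ we get {λ}. So FIRST(S) = {λ, c, d, g, h}.
FIRST(G): from G->d we get {d}; from G->S H d we get {c, d, g, h}; from G->λ we get {λ}. So FIRST(G) = {λ, c, d, g, h}.

{λ, c, d, g, h}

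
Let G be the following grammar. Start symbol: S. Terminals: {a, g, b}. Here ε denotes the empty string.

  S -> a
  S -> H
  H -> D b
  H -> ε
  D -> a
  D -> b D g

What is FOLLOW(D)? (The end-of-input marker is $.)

{b, g}

FIRST(D): from D->a we get {a}; from D->b D g we get {b}. So FIRST(D) = {a, b}.
FIRST(H): from H->D b we get {a, b}; from H->ε we get {ε}. So FIRST(H) = {ε, a, b}.
FIRST(S): from S->a we get {a}; from S->H we get {ε, a, b}. So FIRST(S) = {ε, a, b}.
FOLLOW(S) includes $ since S is the start symbol.
FOLLOW(S): S appears on no right-hand side. Thus FOLLOW(S) = {$}.
FOLLOW(H): in S->H, the suffix after H is empty, so FOLLOW(H) ⊇ FOLLOW(S) = {$}. Thus FOLLOW(H) = {$}.
FOLLOW(D): in H->D b, D is followed by b with FIRST {b}; in D->b D g, D is followed by g with FIRST {g}. Thus FOLLOW(D) = {b, g}.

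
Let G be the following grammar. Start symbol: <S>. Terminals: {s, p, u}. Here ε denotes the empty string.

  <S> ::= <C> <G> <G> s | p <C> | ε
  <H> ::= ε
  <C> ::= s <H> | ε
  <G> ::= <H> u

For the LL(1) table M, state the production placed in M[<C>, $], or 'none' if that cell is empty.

FIRST(<H>): from <H>::=ε we get {ε}. So FIRST(<H>) = {ε}.
FIRST(<C>): from <C>::=s <H> we get {s}; from <C>::=ε we get {ε}. So FIRST(<C>) = {ε, s}.
FIRST(<G>): from <G>::=<H> u we get {u}. So FIRST(<G>) = {u}.
FIRST(<S>): from <S>::=<C> <G> <G> s we get {s, u}; from <S>::=p <C> we get {p}; from <S>::=ε we get {ε}. So FIRST(<S>) = {ε, p, s, u}.
FOLLOW(<S>) includes $ since <S> is the start symbol.
FOLLOW(<S>): <S> appears on no right-hand side. Thus FOLLOW(<S>) = {$}.
FOLLOW(<C>): in <S>::=<C> <G> <G> s, <C> is followed by <G> <G> s with FIRST {u}; in <S>::=p <C>, the suffix after <C> is empty, so FOLLOW(<C>) ⊇ FOLLOW(<S>) = {$}. Thus FOLLOW(<C>) = {$, u}.
For <C> ::= s <H>: FIRST(s <H>) = {s}, so it goes in M[<C>, t] for t ∈ {s}.
For <C> ::= ε: FIRST(ε) = {ε}, so it goes in M[<C>, t] for t ∈ {}; since ε ∈ FIRST, also for every t ∈ FOLLOW(<C>) = {$, u}.

<C> ::= ε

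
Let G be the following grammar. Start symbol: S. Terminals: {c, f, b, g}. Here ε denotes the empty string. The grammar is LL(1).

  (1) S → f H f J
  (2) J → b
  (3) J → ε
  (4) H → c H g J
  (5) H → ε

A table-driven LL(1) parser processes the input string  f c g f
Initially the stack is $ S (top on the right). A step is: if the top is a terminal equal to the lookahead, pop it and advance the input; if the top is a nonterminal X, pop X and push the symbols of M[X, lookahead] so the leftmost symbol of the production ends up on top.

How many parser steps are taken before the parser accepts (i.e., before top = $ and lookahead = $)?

9

     Stack          Input      Action
  1  $ S            f c g f $  expand S → f H f J
  2  $ J f H f      f c g f $  match f
  3  $ J f H        c g f $    expand H → c H g J
  4  $ J f J g H c  c g f $    match c
  5  $ J f J g H    g f $      expand H → ε
  6  $ J f J g      g f $      match g
  7  $ J f J        f $        expand J → ε
  8  $ J f          f $        match f
  9  $ J            $          expand J → ε
Accept reached after 9 steps.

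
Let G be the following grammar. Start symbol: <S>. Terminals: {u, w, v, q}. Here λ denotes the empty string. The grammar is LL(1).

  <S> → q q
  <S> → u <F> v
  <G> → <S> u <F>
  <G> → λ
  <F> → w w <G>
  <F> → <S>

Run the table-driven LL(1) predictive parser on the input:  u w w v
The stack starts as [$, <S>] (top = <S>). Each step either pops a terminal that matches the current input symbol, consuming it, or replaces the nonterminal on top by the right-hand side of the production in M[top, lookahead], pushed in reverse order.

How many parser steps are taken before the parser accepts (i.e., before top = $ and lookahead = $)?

7

step 1: stack=$ <S>  input=u w w v $  — expand <S> → u <F> v
step 2: stack=$ v <F> u  input=u w w v $  — match u
step 3: stack=$ v <F>  input=w w v $  — expand <F> → w w <G>
step 4: stack=$ v <G> w w  input=w w v $  — match w
step 5: stack=$ v <G> w  input=w v $  — match w
step 6: stack=$ v <G>  input=v $  — expand <G> → λ
step 7: stack=$ v  input=v $  — match v
Accept reached after 7 steps.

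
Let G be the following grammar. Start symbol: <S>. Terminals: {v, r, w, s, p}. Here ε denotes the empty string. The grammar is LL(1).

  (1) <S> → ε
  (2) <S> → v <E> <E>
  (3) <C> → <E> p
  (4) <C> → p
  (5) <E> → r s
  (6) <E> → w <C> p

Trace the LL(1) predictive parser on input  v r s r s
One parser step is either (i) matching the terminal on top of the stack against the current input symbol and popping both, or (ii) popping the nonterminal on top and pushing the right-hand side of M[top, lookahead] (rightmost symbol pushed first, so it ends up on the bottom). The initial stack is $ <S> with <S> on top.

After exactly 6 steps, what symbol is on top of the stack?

r

     Stack        Input        Action
  1  $ <S>        v r s r s $  expand <S> → v <E> <E>
  2  $ <E> <E> v  v r s r s $  match v
  3  $ <E> <E>    r s r s $    expand <E> → r s
  4  $ <E> s r    r s r s $    match r
  5  $ <E> s      s r s $      match s
  6  $ <E>        r s $        expand <E> → r s
Stack after step 6: $ s r (top = r).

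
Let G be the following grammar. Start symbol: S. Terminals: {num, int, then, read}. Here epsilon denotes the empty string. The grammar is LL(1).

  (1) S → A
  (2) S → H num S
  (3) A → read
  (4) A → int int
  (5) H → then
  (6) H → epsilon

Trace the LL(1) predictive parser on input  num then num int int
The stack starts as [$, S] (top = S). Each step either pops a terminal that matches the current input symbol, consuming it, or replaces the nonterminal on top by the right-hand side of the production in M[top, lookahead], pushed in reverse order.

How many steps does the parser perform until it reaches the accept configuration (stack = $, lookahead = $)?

      Stack         Input                   Action
   1  $ S           num then num int int $  expand S → H num S
   2  $ S num H     num then num int int $  expand H → epsilon
   3  $ S num       num then num int int $  match num
   4  $ S           then num int int $      expand S → H num S
   5  $ S num H     then num int int $      expand H → then
   6  $ S num then  then num int int $      match then
   7  $ S num       num int int $           match num
   8  $ S           int int $               expand S → A
   9  $ A           int int $               expand A → int int
  10  $ int int     int int $               match int
  11  $ int         int $                   match int
Accept reached after 11 steps.

11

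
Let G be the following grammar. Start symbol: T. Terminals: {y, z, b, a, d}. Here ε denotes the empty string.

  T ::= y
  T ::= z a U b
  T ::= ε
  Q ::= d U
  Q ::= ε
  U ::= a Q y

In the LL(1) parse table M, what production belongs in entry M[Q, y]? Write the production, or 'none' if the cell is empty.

Q ::= ε

FIRST(T): from T::=y we get {y}; from T::=z a U b we get {z}; from T::=ε we get {ε}. So FIRST(T) = {ε, y, z}.
FIRST(Q): from Q::=d U we get {d}; from Q::=ε we get {ε}. So FIRST(Q) = {ε, d}.
FIRST(U): from U::=a Q y we get {a}. So FIRST(U) = {a}.
FOLLOW(T) includes $ since T is the start symbol.
FOLLOW(Q): in U::=a Q y, Q is followed by y with FIRST {y}. Thus FOLLOW(Q) = {y}.
For Q ::= d U: FIRST(d U) = {d}, so it goes in M[Q, t] for t ∈ {d}.
For Q ::= ε: FIRST(ε) = {ε}, so it goes in M[Q, t] for t ∈ {}; since ε ∈ FIRST, also for every t ∈ FOLLOW(Q) = {y}.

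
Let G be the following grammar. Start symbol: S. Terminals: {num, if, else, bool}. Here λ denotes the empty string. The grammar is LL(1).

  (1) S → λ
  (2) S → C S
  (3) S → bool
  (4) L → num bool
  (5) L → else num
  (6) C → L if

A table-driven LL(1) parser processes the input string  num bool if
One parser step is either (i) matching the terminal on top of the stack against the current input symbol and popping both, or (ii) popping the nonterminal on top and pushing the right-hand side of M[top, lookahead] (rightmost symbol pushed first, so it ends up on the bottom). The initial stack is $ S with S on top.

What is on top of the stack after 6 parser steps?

S

     Stack            Input          Action
  1  $ S              num bool if $  expand S → C S
  2  $ S C            num bool if $  expand C → L if
  3  $ S if L         num bool if $  expand L → num bool
  4  $ S if bool num  num bool if $  match num
  5  $ S if bool      bool if $      match bool
  6  $ S if           if $           match if
Stack after step 6: $ S (top = S).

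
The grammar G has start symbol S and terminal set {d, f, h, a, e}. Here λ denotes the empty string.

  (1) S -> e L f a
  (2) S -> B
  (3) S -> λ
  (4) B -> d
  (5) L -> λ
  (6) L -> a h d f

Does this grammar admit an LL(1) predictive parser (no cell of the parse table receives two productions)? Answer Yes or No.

FIRST(S) = {λ, d, e}
FIRST(B) = {d}
FIRST(L) = {λ, a}
FOLLOW(S) = {$}
FOLLOW(B) = {$}
FOLLOW(L) = {f}
Each cell of M receives at most one production.

Yes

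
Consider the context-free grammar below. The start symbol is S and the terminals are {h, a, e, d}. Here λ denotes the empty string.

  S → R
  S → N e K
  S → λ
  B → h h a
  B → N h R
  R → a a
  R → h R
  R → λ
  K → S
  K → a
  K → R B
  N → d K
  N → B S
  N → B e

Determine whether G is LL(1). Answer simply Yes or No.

No

FIRST(S) = {λ, a, d, h}
FIRST(B) = {d, h}
FIRST(R) = {λ, a, h}
FIRST(K) = {λ, a, d, h}
FIRST(N) = {d, h}
FOLLOW(S) = {$, e, h}
FOLLOW(B) = {$, a, d, e, h}
FOLLOW(R) = {$, a, d, e, h}
FOLLOW(K) = {$, e, h}
FOLLOW(N) = {e, h}
Cell M[B, h] receives both B → h h a and B → N h R — the grammar is not LL(1).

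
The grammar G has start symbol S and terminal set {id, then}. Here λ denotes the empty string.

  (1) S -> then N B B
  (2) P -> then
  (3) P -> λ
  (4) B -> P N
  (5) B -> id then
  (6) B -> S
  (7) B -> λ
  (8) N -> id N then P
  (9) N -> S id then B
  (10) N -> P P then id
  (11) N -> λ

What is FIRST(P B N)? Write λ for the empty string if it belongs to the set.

{λ, id, then}

FIRST(S) = {then}
FIRST(P) = {λ, then}
FIRST(N) = {λ, id, then}  (via S id then B, P P then id)
FIRST(B) = {λ, id, then}  (via P N, S)
FIRST(P B N): take FIRST of each symbol in turn, carrying on past any symbol whose FIRST contains λ; result {λ, id, then}.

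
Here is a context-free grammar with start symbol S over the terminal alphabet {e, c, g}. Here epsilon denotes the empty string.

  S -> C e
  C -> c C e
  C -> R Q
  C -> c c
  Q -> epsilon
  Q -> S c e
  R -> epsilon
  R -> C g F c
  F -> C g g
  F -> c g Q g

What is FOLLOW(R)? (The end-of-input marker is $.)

{c, e, g}

FIRST(S): from S->C e we get {c, e, g}. So FIRST(S) = {c, e, g}.
FIRST(Q): from Q->epsilon we get {epsilon}; from Q->S c e we get {c, e, g}. So FIRST(Q) = {epsilon, c, e, g}.
FIRST(C): from C->c C e we get {c}; from C->R Q we get {epsilon, c, e, g}; from C->c c we get {c}. So FIRST(C) = {epsilon, c, e, g}.
FIRST(R): from R->epsilon we get {epsilon}; from R->C g F c we get {c, e, g}. So FIRST(R) = {epsilon, c, e, g}.
FIRST(F): from F->C g g we get {c, e, g}; from F->c g Q g we get {c}. So FIRST(F) = {c, e, g}.
FOLLOW(S) includes $ since S is the start symbol.
FOLLOW(S): in Q->S c e, S is followed by c e with FIRST {c}. Thus FOLLOW(S) = {$, c}.
FOLLOW(C): in S->C e, C is followed by e with FIRST {e}; in C->c C e, C is followed by e with FIRST {e}; in R->C g F c, C is followed by g F c with FIRST {g}; in F->C g g, C is followed by g g with FIRST {g}. Thus FOLLOW(C) = {e, g}.
FOLLOW(Q): in C->R Q, the suffix after Q is empty, so FOLLOW(Q) ⊇ FOLLOW(C) = {e, g}; in F->c g Q g, Q is followed by g with FIRST {g}. Thus FOLLOW(Q) = {e, g}.
FOLLOW(R): in C->R Q, R is followed by Q with FIRST {epsilon, c, e, g}; in C->R Q, the suffix after R is nullable, so FOLLOW(R) ⊇ FOLLOW(C) = {e, g}. Thus FOLLOW(R) = {c, e, g}.
FOLLOW(F): in R->C g F c, F is followed by c with FIRST {c}. Thus FOLLOW(F) = {c}.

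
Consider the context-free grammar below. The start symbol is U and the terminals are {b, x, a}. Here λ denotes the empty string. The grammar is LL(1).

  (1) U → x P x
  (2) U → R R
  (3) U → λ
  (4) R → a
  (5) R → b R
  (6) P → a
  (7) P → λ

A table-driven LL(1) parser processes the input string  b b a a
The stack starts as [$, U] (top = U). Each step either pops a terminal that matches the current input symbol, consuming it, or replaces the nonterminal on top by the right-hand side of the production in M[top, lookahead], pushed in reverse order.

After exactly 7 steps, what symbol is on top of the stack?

step 1: stack=$ U  input=b b a a $  — expand U → R R
step 2: stack=$ R R  input=b b a a $  — expand R → b R
step 3: stack=$ R R b  input=b b a a $  — match b
step 4: stack=$ R R  input=b a a $  — expand R → b R
step 5: stack=$ R R b  input=b a a $  — match b
step 6: stack=$ R R  input=a a $  — expand R → a
step 7: stack=$ R a  input=a a $  — match a
Stack after step 7: $ R (top = R).

R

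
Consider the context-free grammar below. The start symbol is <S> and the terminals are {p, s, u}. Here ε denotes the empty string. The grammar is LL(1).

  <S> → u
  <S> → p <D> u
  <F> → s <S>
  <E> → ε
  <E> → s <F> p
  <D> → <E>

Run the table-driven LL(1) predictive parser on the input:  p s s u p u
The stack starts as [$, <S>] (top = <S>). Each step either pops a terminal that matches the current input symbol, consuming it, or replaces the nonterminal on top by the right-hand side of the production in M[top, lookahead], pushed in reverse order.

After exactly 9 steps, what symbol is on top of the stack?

step 1: stack=$ <S>  input=p s s u p u $  — expand <S> → p <D> u
step 2: stack=$ u <D> p  input=p s s u p u $  — match p
step 3: stack=$ u <D>  input=s s u p u $  — expand <D> → <E>
step 4: stack=$ u <E>  input=s s u p u $  — expand <E> → s <F> p
step 5: stack=$ u p <F> s  input=s s u p u $  — match s
step 6: stack=$ u p <F>  input=s u p u $  — expand <F> → s <S>
step 7: stack=$ u p <S> s  input=s u p u $  — match s
step 8: stack=$ u p <S>  input=u p u $  — expand <S> → u
step 9: stack=$ u p u  input=u p u $  — match u
Stack after step 9: $ u p (top = p).

p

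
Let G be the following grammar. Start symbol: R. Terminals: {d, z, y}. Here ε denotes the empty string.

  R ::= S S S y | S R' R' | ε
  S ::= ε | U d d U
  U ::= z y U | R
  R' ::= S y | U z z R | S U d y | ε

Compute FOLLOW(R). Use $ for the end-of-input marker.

{$, d, y, z}

FIRST(R) = {ε, d, y, z}  (via S S S y, S R' R')
FIRST(U) = {ε, d, y, z}  (via R)
FIRST(S) = {ε, d, y, z}  (via U d d U)
FIRST(R') = {ε, d, y, z}  (via S y, U z z R, S U d y)
FOLLOW(R) includes $ since R is the start symbol.
FOLLOW(R): in U::=R, the suffix after R is empty, so FOLLOW(R) ⊇ FOLLOW(U) = {$, d, y, z}; in R'::=U z z R, the suffix after R is empty, so FOLLOW(R) ⊇ FOLLOW(R') = {$, d, y, z}. Thus FOLLOW(R) = {$, d, y, z}.
FOLLOW(S): in R::=S S S y (occurrence 1), S is followed by S S y with FIRST {d, y, z}; in R::=S S S y (occurrence 2), S is followed by S y with FIRST {d, y, z}; in R::=S S S y (occurrence 3), S is followed by y with FIRST {y}; in R::=S R' R', S is followed by R' R' with FIRST {ε, d, y, z}; in R::=S R' R', the suffix after S is nullable, so FOLLOW(S) ⊇ FOLLOW(R) = {$, d, y, z}; in R'::=S y, S is followed by y with FIRST {y}; in R'::=S U d y, S is followed by U d y with FIRST {d, y, z}. Thus FOLLOW(S) = {$, d, y, z}.
FOLLOW(U): in S::=U d d U (occurrence 1), U is followed by d d U with FIRST {d}; in S::=U d d U (occurrence 2), the suffix after U is empty, so FOLLOW(U) ⊇ FOLLOW(S) = {$, d, y, z}; in U::=z y U, the suffix after U is empty (adds nothing new); in R'::=U z z R, U is followed by z z R with FIRST {z}; in R'::=S U d y, U is followed by d y with FIRST {d}. Thus FOLLOW(U) = {$, d, y, z}.
FOLLOW(R'): in R::=S R' R' (occurrence 1), R' is followed by R' with FIRST {ε, d, y, z}; in R::=S R' R' (occurrence 1), the suffix after R' is nullable, so FOLLOW(R') ⊇ FOLLOW(R) = {$, d, y, z}; in R::=S R' R' (occurrence 2), the suffix after R' is empty, so FOLLOW(R') ⊇ FOLLOW(R) = {$, d, y, z}. Thus FOLLOW(R') = {$, d, y, z}.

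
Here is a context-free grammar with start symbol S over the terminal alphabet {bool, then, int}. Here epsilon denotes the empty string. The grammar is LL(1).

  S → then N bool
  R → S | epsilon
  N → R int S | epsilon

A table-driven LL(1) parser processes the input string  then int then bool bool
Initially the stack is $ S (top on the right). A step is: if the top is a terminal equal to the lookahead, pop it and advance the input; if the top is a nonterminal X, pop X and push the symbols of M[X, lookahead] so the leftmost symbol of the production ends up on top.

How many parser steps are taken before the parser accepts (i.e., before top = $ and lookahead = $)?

      Stack               Input                      Action
   1  $ S                 then int then bool bool $  expand S → then N bool
   2  $ bool N then       then int then bool bool $  match then
   3  $ bool N            int then bool bool $       expand N → R int S
   4  $ bool S int R      int then bool bool $       expand R → epsilon
   5  $ bool S int        int then bool bool $       match int
   6  $ bool S            then bool bool $           expand S → then N bool
   7  $ bool bool N then  then bool bool $           match then
   8  $ bool bool N       bool bool $                expand N → epsilon
   9  $ bool bool         bool bool $                match bool
  10  $ bool              bool $                     match bool
Accept reached after 10 steps.

10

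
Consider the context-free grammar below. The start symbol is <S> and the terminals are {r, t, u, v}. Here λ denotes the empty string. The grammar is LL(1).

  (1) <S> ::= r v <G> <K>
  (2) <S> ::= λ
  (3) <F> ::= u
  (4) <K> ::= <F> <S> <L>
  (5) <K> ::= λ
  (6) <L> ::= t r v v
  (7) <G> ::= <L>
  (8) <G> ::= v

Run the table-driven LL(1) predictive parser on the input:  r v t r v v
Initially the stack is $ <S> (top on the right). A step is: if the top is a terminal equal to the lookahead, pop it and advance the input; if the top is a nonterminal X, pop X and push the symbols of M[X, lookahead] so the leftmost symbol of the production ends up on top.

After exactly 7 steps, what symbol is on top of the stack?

     Stack          Input          Action
  1  $ <S>          r v t r v v $  expand <S> ::= r v <G> <K>
  2  $ <K> <G> v r  r v t r v v $  match r
  3  $ <K> <G> v    v t r v v $    match v
  4  $ <K> <G>      t r v v $      expand <G> ::= <L>
  5  $ <K> <L>      t r v v $      expand <L> ::= t r v v
  6  $ <K> v v r t  t r v v $      match t
  7  $ <K> v v r    r v v $        match r
Stack after step 7: $ <K> v v (top = v).

v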